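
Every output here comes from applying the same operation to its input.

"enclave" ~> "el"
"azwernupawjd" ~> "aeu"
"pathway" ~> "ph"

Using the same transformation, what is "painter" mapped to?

pn

Looking at the pairs, the operation is to keep one character in every 3, starting at position 1 (positions 1st, 4th, 7th, ...), then delete the last character.
Applying both steps to "painter": "pnr", then "pn".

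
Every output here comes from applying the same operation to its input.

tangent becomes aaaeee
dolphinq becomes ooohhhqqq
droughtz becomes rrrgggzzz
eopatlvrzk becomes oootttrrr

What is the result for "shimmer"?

hhhmmm

Looking at the pairs, the operation is to keep one character in every 3, starting at position 2 (positions 2nd, 5th, 8th, ...), then repeat every character 3 times.
Starting from "shimmer": after the first operation, "hm"; after the second, "hhhmmm".
(Check on "eopatlvrzk": → "otr" → "oootttrrr" ✓)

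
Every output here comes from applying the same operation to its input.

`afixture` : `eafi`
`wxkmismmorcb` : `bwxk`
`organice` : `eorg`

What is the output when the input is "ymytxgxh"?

Each output is the input with this applied: move the last character to the front, then keep only the first 4 characters.
Working it through for "ymytxgxh": intermediate "hymytxgx", final "hymy".
(Check on "wxkmismmorcb": → "bwxkmismmorc" → "bwxk" ✓)

hymy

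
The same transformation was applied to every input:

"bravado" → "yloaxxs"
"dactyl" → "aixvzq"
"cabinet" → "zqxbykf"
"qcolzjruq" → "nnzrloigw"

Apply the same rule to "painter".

Rule — take characters alternately from the front and the back (1st, last, 2nd, 2nd-last, ...), then shift every letter 3 places backward in the alphabet (wrapping around).
Working it through for "painter": intermediate "praeitn", final "moxbfqk".
(Check on "cabinet": → "ctaebni" → "zqxbykf" ✓)

moxbfqk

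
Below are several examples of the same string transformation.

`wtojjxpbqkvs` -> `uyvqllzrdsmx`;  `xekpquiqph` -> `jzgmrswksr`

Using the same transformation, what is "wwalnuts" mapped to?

In each case the input is transformed by: move the last character to the front, then shift every letter 2 places forward in the alphabet (wrapping around).
Applying both steps to "wwalnuts": "swwalnut", then "uyycnpwv".

uyycnpwv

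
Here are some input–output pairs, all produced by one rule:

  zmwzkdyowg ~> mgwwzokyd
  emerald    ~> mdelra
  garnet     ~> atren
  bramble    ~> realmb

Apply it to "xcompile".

ceolmip

The transformation: delete the first character, then take characters alternately from the front and the back (1st, last, 2nd, 2nd-last, ...).
For "xcompile", step one produces "compile"; step two turns that into "ceolmip".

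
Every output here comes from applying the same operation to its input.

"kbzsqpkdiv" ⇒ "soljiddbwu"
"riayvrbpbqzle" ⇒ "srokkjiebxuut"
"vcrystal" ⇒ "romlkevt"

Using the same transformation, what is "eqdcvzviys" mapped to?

The pattern: sort the characters into reverse alphabetical order, then shift every letter 7 places backward in the alphabet (wrapping around).
"eqdcvzviys" → "srooljbxwv".
(Check on "vcrystal": → "yvtsrlca" → "romlkevt" ✓)

srooljbxwv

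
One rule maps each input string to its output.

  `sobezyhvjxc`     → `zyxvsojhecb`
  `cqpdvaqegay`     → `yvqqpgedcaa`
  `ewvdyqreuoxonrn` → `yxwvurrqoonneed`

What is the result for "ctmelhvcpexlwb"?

xwvtpmllheeccb

In each case the input is transformed by: sort the characters into reverse alphabetical order.
"ctmelhvcpexlwb" → "xwvtpmllheeccb".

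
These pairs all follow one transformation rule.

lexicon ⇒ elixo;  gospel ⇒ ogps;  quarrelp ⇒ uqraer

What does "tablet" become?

atlb

In each case the input is transformed by: swap each adjacent pair of characters (1↔2, 3↔4, ...), then delete the last 2 characters.
On "tablet" that produces "atlb".
(Check on "lexicon": → "elixocn" → "elixo" ✓)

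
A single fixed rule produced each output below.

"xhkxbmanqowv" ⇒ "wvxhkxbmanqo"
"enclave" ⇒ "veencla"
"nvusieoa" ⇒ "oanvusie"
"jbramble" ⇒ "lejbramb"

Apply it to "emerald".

What's happening: move the last 2 characters to the front (rotate right by 2).
For "emerald" the result is "ldemera".

ldemera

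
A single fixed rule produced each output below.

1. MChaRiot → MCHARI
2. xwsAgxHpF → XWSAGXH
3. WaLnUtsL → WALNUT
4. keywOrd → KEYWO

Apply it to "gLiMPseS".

Looking at the pairs, the operation is to delete the last 2 characters, then convert every letter to uppercase.
Starting from "gLiMPseS": after the first operation, "gLiMPs"; after the second, "GLIMPS".

GLIMPS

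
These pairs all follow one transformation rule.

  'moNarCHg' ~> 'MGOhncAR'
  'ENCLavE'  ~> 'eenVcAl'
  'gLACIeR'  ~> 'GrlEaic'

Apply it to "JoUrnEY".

The transformation: flip the case of every letter, then take characters alternately from the front and the back (1st, last, 2nd, 2nd-last, ...).
For "JoUrnEY", step one produces "jOuRNey"; step two turns that into "jyOeuNR".

jyOeuNR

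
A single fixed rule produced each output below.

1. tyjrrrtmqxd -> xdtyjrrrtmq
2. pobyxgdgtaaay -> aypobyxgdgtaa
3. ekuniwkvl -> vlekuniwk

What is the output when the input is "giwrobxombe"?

begiwrobxom

The pattern: move the last 2 characters to the front (rotate right by 2).
Doing the same to "giwrobxombe": "begiwrobxom".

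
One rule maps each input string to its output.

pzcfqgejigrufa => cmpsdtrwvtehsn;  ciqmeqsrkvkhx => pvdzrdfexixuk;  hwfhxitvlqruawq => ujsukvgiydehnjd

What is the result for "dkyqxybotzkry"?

qxldklobgmxel

Each output is the input with this applied: shift every letter 13 places forward in the alphabet (wrapping around) — i.e. ROT13.
So "dkyqxybotzkry" becomes "qxldklobgmxel".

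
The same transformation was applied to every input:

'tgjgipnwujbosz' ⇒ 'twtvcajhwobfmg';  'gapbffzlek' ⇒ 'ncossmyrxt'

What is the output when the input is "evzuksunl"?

imhxfhayr

The rule is to move the first character to the end, then shift every letter 13 places forward in the alphabet (wrapping around) — i.e. ROT13.
So "evzuksunl" becomes "imhxfhayr".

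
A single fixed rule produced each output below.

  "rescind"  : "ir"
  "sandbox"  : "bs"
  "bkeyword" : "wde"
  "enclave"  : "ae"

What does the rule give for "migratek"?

In each case the input is transformed by: move the first 3 characters to the end (rotate left by 3), then keep one character in every 3, starting at position 2 (positions 2nd, 5th, 8th, ...).
For "migratek" the result is "akg".

akg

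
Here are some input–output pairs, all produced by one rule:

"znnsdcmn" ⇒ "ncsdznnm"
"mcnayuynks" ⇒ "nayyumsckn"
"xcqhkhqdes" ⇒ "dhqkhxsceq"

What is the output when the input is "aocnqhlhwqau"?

nwqhhlauoacq

The transformation: take characters alternately from the front and the back (1st, last, 2nd, 2nd-last, ...), then swap the front and back halves of the string.
For "aocnqhlhwqau" the result is "nwqhhlauoacq".
(Check on "znnsdcmn": → "znnmncsd" → "ncsdznnm" ✓)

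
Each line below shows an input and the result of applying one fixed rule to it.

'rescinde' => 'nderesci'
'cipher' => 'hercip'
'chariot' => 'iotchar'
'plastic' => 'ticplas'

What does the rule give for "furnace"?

acefurn

Rule — move the last 3 characters to the front (rotate right by 3).
"furnace" → "acefurn".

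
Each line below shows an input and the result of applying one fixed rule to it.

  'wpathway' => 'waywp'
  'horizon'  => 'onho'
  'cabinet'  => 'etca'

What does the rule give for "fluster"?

Each output is the input with this applied: move the first 2 characters to the end (rotate left by 2), then delete the first 3 characters.
On "fluster": the first step gives "usterfl", and the second then gives "erfl".

erfl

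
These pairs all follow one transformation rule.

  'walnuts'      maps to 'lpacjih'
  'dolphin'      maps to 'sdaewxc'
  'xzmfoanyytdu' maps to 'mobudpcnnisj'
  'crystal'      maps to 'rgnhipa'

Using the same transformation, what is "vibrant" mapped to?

Looking at the pairs, the operation is to shift every letter 11 places backward in the alphabet (wrapping around).
So "vibrant" becomes "kxqgpci".

kxqgpci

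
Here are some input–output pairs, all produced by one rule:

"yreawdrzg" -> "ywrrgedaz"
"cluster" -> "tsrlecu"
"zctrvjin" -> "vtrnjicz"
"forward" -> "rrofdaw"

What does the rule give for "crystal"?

tsrlcay

Each output is the input with this applied: sort the characters into reverse alphabetical order, then move the first character to the end.
Applying both steps to "crystal": "ytsrlca", then "tsrlcay".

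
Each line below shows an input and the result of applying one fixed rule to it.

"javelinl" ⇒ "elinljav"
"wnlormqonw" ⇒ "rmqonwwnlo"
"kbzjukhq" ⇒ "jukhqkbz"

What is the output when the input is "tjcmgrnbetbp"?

Looking at the pairs, the operation is to swap the front and back halves of the string, then move the last character to the front.
Starting from "tjcmgrnbetbp": after the first operation, "nbetbptjcmgr"; after the second, "rnbetbptjcmg".
(Check on "wnlormqonw": → "mqonwwnlor" → "rmqonwwnlo" ✓)

rnbetbptjcmg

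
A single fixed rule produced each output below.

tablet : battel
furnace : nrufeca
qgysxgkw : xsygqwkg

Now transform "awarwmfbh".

Rule — reverse the string, then move the first 3 characters to the end (rotate left by 3).
Working it through for "awarwmfbh": intermediate "hbfmwrawa", final "mwrawahbf".

mwrawahbf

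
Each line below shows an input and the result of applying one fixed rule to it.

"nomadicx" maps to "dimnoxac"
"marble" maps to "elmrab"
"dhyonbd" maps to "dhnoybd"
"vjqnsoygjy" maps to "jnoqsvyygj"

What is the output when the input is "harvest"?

Looking at the pairs, the operation is to sort the characters into alphabetical order, then move the first 2 characters to the end (rotate left by 2).
For "harvest", step one produces "aehrstv"; step two turns that into "hrstvae".

hrstvae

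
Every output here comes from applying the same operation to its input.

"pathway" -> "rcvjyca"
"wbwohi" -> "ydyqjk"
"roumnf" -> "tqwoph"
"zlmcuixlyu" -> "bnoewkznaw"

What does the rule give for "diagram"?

The transformation: shift every letter 2 places forward in the alphabet (wrapping around).
Applying that to "diagram" gives "fkcitco".

fkcitco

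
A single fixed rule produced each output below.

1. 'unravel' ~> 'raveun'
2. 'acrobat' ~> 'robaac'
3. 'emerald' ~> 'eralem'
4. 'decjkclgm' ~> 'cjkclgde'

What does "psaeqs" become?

What's happening: delete the last character, then move the first 2 characters to the end (rotate left by 2).
Working it through for "psaeqs": intermediate "psaeq", final "aeqps".

aeqps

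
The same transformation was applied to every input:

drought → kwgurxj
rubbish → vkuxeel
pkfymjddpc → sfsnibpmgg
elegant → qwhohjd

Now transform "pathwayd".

bgsdwkzd

The rule is to shift every letter 3 places forward in the alphabet (wrapping around), then move the last 2 characters to the front (rotate right by 2).
So "pathwayd" becomes "bgsdwkzd".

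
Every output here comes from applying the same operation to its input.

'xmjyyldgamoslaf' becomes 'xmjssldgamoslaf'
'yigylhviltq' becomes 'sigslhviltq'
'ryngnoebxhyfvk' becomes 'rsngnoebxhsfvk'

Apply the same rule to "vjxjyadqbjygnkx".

Each output is the input with this applied: replace every "y" with "s".
For "vjxjyadqbjygnkx" the result is "vjxjsadqbjsgnkx".

vjxjsadqbjsgnkx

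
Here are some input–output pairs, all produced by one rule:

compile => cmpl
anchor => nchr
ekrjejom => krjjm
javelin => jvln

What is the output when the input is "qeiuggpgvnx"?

qggpgvnx

The pattern: remove every vowel.
So "qeiuggpgvnx" becomes "qggpgvnx".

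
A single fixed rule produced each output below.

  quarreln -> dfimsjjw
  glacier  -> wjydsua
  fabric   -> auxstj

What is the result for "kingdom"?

Each output is the input with this applied: shift every letter 8 places backward in the alphabet (wrapping around), then move the last 2 characters to the front (rotate right by 2).
Working it through for "kingdom": intermediate "cafyvge", final "gecafyv".

gecafyv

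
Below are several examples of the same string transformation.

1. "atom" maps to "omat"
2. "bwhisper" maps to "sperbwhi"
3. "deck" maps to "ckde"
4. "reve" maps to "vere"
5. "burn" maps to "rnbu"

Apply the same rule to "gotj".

The rule is to swap the front and back halves of the string.
"gotj" → "tjgo".

tjgo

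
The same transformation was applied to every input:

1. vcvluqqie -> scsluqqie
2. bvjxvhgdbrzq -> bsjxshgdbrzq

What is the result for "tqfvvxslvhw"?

tqfssxslshw

What's happening: replace every "v" with "s".
"tqfvvxslvhw" → "tqfssxslshw".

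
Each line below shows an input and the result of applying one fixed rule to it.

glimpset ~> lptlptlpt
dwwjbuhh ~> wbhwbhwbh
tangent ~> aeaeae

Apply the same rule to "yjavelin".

jenjenjen

The rule is to keep one character in every 3, starting at position 2 (positions 2nd, 5th, 8th, ...), then write the whole string 3 times in a row.
Applying that to "yjavelin" gives "jenjenjen".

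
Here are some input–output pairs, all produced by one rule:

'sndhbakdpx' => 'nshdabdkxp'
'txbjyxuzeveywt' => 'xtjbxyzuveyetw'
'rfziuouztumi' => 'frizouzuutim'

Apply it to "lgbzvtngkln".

glzbtvgnlkn

What's happening: swap each adjacent pair of characters (1↔2, 3↔4, ...).
Applying that to "lgbzvtngkln" gives "glzbtvgnlkn".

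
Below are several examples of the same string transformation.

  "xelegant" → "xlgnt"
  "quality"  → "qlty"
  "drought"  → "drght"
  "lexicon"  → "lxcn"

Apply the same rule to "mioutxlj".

mtxlj

Looking at the pairs, the operation is to remove every vowel.
For "mioutxlj" the result is "mtxlj".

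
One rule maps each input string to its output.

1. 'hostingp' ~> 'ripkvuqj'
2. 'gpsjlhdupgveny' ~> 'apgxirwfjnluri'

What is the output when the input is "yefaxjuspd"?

Each output is the input with this applied: reverse the string, then shift every letter 2 places forward in the alphabet (wrapping around).
On "yefaxjuspd" that produces "fruwlzchga".

fruwlzchga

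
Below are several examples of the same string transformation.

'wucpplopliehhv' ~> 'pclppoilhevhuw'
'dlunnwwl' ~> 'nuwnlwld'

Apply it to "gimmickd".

The pattern: move the first 2 characters to the end (rotate left by 2), then swap each adjacent pair of characters (1↔2, 3↔4, ...).
Working it through for "gimmickd": intermediate "mmickdgi", final "mmcidkig".

mmcidkig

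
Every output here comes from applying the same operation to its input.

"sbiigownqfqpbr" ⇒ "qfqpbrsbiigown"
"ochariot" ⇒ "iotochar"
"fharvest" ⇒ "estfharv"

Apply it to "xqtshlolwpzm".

Each output is the input with this applied: swap the front and back halves of the string, then move the first character to the end.
Starting from "xqtshlolwpzm": after the first operation, "olwpzmxqtshl"; after the second, "lwpzmxqtshlo".

lwpzmxqtshlo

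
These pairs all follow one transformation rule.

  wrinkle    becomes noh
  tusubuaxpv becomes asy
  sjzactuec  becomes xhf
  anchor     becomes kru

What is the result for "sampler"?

Each output is the input with this applied: shift every letter 3 places forward in the alphabet (wrapping around), then keep only the last 3 characters.
Doing the same to "sampler": "ohu".

ohu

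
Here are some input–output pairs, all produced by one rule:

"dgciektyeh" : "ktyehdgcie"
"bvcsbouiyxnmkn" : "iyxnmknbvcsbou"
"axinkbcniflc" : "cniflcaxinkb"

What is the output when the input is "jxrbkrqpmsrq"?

The rule is to swap the front and back halves of the string.
Doing the same to "jxrbkrqpmsrq": "qpmsrqjxrbkr".

qpmsrqjxrbkr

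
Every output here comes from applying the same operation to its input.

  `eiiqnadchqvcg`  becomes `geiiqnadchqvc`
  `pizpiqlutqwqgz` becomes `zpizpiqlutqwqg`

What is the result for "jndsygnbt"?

tjndsygnb

What's happening: move the last character to the front.
"jndsygnbt" → "tjndsygnb".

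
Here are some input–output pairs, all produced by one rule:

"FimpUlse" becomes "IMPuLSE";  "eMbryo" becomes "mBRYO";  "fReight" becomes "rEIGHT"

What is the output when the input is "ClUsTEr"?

LuSteR

Rule — flip the case of every letter, then delete the first character.
Applying both steps to "ClUsTEr": "cLuSteR", then "LuSteR".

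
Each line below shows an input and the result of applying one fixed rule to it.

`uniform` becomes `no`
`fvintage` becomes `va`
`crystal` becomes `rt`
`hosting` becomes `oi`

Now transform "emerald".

What's happening: take characters alternately from the front and the back (1st, last, 2nd, 2nd-last, ...), then keep one character in every 3, starting at position 3 (positions 3rd, 6th, 9th, ...).
Starting from "emerald": after the first operation, "edmlear"; after the second, "ma".

ma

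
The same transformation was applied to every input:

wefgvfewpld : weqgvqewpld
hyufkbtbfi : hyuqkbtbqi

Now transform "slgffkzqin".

In each case the input is transformed by: replace every "f" with "q".
Applying that to "slgffkzqin" gives "slgqqkzqin".

slgqqkzqin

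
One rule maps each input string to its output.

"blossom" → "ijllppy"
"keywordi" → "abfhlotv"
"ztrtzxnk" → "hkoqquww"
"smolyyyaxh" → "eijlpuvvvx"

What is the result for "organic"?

In each case the input is transformed by: shift every letter 3 places backward in the alphabet (wrapping around), then sort the characters into alphabetical order.
For "organic" the result is "dfkloxz".

dfkloxz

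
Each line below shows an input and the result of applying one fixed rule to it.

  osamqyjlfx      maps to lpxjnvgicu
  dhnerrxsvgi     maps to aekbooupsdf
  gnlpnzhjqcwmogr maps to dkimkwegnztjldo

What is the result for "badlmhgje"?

In each case the input is transformed by: shift every letter 3 places backward in the alphabet (wrapping around).
So "badlmhgje" becomes "yxaijedgb".

yxaijedgb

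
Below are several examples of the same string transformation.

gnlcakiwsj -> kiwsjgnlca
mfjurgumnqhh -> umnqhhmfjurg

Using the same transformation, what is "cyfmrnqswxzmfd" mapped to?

Looking at the pairs, the operation is to swap the front and back halves of the string.
Doing the same to "cyfmrnqswxzmfd": "swxzmfdcyfmrnq".

swxzmfdcyfmrnq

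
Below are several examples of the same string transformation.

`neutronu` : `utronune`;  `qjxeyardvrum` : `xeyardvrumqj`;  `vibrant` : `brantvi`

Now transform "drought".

oughtdr

Looking at the pairs, the operation is to move the first 2 characters to the end (rotate left by 2).
"drought" → "oughtdr".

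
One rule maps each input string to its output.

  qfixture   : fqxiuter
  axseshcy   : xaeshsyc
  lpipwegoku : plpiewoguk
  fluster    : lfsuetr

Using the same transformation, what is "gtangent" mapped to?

Looking at the pairs, the operation is to swap each adjacent pair of characters (1↔2, 3↔4, ...).
"gtangent" → "tgnaegtn".

tgnaegtn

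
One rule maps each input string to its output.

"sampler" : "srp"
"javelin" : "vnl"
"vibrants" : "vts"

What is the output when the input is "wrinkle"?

wrn

The pattern: sort the characters into reverse alphabetical order, then keep only the first 3 characters.
Doing the same to "wrinkle": "wrn".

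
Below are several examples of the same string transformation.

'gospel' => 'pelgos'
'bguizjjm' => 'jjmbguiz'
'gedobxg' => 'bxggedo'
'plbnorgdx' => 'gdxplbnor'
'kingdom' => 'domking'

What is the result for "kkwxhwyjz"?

yjzkkwxhw

Rule — move the last 3 characters to the front (rotate right by 3).
"kkwxhwyjz" → "yjzkkwxhw".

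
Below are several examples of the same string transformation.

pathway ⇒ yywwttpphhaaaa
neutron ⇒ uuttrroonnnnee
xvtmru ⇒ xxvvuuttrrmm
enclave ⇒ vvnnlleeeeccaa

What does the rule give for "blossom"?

ssssoooommllbb

In each case the input is transformed by: double every character, then sort the characters into reverse alphabetical order.
Starting from "blossom": after the first operation, "bblloossssoomm"; after the second, "ssssoooommllbb".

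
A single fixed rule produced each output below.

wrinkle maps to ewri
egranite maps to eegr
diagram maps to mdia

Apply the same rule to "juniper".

rjun

The pattern: move the first 3 characters to the end (rotate left by 3), then keep only the last 4 characters.
"juniper" → "iperjun" → "rjun".
(Check on "wrinkle": → "nklewri" → "ewri" ✓)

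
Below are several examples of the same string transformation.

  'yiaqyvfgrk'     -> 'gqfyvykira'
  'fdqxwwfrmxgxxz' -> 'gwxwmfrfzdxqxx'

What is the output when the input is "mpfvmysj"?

The pattern: take characters alternately from the front and the back (1st, last, 2nd, 2nd-last, ...), then swap the front and back halves of the string.
Starting from "mpfvmysj": after the first operation, "mjpsfyvm"; after the second, "fyvmmjps".

fyvmmjps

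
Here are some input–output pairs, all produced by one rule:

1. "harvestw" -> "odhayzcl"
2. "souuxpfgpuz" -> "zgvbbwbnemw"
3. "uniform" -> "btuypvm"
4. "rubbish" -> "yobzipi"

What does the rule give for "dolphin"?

kuvpsow

Looking at the pairs, the operation is to shift every letter 7 places forward in the alphabet (wrapping around), then take characters alternately from the front and the back (1st, last, 2nd, 2nd-last, ...).
"dolphin" → "kvswopu" → "kuvpsow".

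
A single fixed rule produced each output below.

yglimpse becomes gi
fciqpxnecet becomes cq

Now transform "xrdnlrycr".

Rule — keep every other character starting from the second (positions 2nd, 4th, 6th, ...), then keep only the first 2 characters.
Starting from "xrdnlrycr": after the first operation, "rnrc"; after the second, "rn".

rn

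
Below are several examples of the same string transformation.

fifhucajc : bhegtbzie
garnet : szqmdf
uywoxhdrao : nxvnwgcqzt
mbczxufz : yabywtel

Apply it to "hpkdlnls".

rojckmkg

Looking at the pairs, the operation is to swap the first and last characters, then shift every letter 1 place backward in the alphabet (wrapping around).
Applying both steps to "hpkdlnls": "spkdlnlh", then "rojckmkg".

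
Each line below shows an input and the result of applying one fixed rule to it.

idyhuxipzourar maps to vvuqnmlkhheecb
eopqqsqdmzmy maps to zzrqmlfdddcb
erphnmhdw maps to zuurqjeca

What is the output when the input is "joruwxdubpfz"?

The rule is to shift every letter 13 places forward in the alphabet (wrapping around) — i.e. ROT13, then sort the characters into reverse alphabetical order.
Starting from "joruwxdubpfz": after the first operation, "wbehjkqhocsm"; after the second, "wsqomkjhhecb".

wsqomkjhhecb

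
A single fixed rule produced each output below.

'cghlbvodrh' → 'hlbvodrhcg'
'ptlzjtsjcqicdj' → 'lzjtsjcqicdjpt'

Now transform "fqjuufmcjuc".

Rule — move the first 2 characters to the end (rotate left by 2).
"fqjuufmcjuc" → "juufmcjucfq".

juufmcjucfq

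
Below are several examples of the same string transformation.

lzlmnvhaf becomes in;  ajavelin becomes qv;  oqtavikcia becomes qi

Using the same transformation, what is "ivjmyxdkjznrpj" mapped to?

In each case the input is transformed by: shift every letter 8 places forward in the alphabet (wrapping around), then keep only the last 2 characters.
Starting from "ivjmyxdkjznrpj": after the first operation, "qdrugflsrhvzxr"; after the second, "xr".

xr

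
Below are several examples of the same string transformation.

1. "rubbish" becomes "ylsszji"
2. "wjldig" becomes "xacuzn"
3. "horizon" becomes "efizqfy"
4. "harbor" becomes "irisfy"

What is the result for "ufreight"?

Looking at the pairs, the operation is to shift every letter 9 places backward in the alphabet (wrapping around), then swap the first and last characters.
On "ufreight": the first step gives "lwivzxyk", and the second then gives "kwivzxyl".

kwivzxyl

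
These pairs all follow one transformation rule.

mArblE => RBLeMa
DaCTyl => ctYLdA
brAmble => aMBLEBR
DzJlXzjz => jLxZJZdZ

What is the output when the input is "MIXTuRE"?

In each case the input is transformed by: move the first 2 characters to the end (rotate left by 2), then flip the case of every letter.
"MIXTuRE" → "XTuREMI" → "xtUremi".

xtUremi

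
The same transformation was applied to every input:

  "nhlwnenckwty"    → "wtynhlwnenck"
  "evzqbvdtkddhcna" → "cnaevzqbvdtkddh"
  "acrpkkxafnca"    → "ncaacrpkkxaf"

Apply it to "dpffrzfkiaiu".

Each output is the input with this applied: move the last 3 characters to the front (rotate right by 3).
For "dpffrzfkiaiu" the result is "aiudpffrzfki".

aiudpffrzfki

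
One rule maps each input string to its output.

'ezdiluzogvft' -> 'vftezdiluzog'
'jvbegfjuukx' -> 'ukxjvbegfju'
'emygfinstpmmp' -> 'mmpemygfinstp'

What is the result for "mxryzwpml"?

pmlmxryzw

Rule — move the last 3 characters to the front (rotate right by 3).
Applying that to "mxryzwpml" gives "pmlmxryzw".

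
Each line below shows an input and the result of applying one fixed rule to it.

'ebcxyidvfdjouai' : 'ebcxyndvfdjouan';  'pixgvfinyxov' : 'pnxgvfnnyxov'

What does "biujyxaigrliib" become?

bnujyxangrlnnb

In each case the input is transformed by: replace every "i" with "n".
Applying that to "biujyxaigrliib" gives "bnujyxangrlnnb".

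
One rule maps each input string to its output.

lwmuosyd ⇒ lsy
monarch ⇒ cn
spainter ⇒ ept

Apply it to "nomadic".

cm

What's happening: sort the characters into alphabetical order, then keep one character in every 3, starting at position 2 (positions 2nd, 5th, 8th, ...).
Working it through for "nomadic": intermediate "acdimno", final "cm".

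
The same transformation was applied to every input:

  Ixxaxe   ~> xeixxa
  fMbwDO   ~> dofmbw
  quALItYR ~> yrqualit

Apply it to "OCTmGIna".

In each case the input is transformed by: move the last 2 characters to the front (rotate right by 2), then convert every letter to lowercase.
Applying that to "OCTmGIna" gives "naoctmgi".

naoctmgi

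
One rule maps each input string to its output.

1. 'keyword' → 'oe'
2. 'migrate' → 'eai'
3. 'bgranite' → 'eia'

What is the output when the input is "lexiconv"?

Rule — reverse the string, then keep only the vowels.
Applying both steps to "lexiconv": "vnocixel", then "oie".

oie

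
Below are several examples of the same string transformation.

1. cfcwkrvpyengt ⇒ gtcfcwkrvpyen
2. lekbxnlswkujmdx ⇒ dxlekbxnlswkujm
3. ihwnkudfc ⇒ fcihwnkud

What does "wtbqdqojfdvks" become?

kswtbqdqojfdv

The transformation: move the last 2 characters to the front (rotate right by 2).
Doing the same to "wtbqdqojfdvks": "kswtbqdqojfdv".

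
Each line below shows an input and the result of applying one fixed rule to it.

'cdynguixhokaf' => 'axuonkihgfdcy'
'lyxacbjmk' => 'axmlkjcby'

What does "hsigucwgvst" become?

The pattern: sort the characters into reverse alphabetical order, then swap the first and last characters.
"hsigucwgvst" → "wvutssihggc" → "cvutssihggw".

cvutssihggw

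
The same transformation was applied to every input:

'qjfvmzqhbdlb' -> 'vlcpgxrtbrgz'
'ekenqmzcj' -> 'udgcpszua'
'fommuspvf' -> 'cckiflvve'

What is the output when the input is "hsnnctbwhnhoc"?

ddsjrmxdxesxi

Each output is the input with this applied: shift every letter 10 places backward in the alphabet (wrapping around), then move the first 2 characters to the end (rotate left by 2).
Applying both steps to "hsnnctbwhnhoc": "xiddsjrmxdxes", then "ddsjrmxdxesxi".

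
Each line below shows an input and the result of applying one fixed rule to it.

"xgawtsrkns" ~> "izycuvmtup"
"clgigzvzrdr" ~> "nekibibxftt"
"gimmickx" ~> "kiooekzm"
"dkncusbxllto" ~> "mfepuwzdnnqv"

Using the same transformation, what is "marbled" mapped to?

codtgnf

Each output is the input with this applied: swap each adjacent pair of characters (1↔2, 3↔4, ...), then shift every letter 2 places forward in the alphabet (wrapping around).
For "marbled", step one produces "ambreld"; step two turns that into "codtgnf".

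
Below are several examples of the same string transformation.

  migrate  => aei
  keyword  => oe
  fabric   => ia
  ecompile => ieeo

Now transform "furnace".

Rule — move the first 3 characters to the end (rotate left by 3), then keep only the vowels.
Working it through for "furnace": intermediate "nacefur", final "aeu".

aeu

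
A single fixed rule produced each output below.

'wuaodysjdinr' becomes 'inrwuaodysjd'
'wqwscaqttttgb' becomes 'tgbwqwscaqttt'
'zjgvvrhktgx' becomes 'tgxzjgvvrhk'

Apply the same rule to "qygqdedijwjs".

In each case the input is transformed by: move the last 3 characters to the front (rotate right by 3).
So "qygqdedijwjs" becomes "wjsqygqdedij".

wjsqygqdedij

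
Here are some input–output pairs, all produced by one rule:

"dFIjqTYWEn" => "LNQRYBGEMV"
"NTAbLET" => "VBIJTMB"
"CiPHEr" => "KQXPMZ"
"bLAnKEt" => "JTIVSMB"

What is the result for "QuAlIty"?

YCITQBG

What's happening: shift every letter 8 places forward in the alphabet (wrapping around), then convert every letter to uppercase.
Applying both steps to "QuAlIty": "YcItQbg", then "YCITQBG".
(Check on "bLAnKEt": → "jTIvSMb" → "JTIVSMB" ✓)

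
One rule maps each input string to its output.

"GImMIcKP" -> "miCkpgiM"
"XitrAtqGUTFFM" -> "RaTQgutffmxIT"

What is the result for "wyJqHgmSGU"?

What's happening: move the first 3 characters to the end (rotate left by 3), then flip the case of every letter.
So "wyJqHgmSGU" becomes "QhGMsguWYj".

QhGMsguWYj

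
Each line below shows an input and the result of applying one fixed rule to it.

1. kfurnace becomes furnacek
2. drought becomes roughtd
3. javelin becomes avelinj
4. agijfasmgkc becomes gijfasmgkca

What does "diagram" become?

The rule is to move the first character to the end.
Doing the same to "diagram": "iagramd".

iagramd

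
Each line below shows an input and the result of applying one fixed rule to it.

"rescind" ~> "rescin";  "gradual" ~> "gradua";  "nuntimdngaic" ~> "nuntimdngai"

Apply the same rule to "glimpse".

In each case the input is transformed by: delete the last character.
For "glimpse" the result is "glimps".

glimps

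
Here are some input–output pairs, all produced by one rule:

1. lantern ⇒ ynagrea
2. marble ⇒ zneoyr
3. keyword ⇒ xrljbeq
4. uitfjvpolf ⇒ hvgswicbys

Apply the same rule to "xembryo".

krzoelb

What's happening: shift every letter 13 places forward in the alphabet (wrapping around) — i.e. ROT13.
"xembryo" → "krzoelb".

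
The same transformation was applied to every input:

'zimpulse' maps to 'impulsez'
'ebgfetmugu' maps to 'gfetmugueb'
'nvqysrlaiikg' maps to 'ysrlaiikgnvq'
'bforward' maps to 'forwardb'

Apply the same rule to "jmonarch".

The transformation: swap the front and back halves of the string, then move the last 3 characters to the front (rotate right by 3).
Applying both steps to "jmonarch": "archjmon", then "monarchj".
(Check on "ebgfetmugu": → "tmuguebgfe" → "gfetmugueb" ✓)

monarchj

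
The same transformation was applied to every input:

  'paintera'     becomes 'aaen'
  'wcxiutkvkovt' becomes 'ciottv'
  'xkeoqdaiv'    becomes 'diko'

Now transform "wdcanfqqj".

adfq

Each output is the input with this applied: keep every other character starting from the second (positions 2nd, 4th, 6th, ...), then sort the characters into alphabetical order.
"wdcanfqqj" → "dafq" → "adfq".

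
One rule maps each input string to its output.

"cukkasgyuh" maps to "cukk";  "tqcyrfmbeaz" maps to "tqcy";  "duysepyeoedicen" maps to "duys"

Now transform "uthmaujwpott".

uthm

Each output is the input with this applied: keep only the first 4 characters.
Applying that to "uthmaujwpott" gives "uthm".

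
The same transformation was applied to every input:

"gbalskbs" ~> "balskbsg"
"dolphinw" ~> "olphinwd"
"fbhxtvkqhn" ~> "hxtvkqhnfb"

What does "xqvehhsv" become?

qvehhsvx

Looking at the pairs, the operation is to move the last 3 characters to the front (rotate right by 3), then swap the front and back halves of the string.
Applying both steps to "xqvehhsv": "hsvxqveh", then "qvehhsvx".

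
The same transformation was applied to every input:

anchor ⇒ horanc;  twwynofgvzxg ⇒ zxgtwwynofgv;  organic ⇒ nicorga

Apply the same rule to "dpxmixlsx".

lsxdpxmix

The pattern: move the last 3 characters to the front (rotate right by 3).
Applying that to "dpxmixlsx" gives "lsxdpxmix".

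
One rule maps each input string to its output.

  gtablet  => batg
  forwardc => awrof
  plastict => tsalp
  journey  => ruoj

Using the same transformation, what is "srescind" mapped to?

csers

Rule — reverse the string, then delete the first 3 characters.
On "srescind": the first step gives "dnicsers", and the second then gives "csers".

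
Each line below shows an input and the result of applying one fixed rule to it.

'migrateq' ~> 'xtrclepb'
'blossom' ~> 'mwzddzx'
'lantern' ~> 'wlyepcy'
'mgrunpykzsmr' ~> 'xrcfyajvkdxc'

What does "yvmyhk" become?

jgxjsv

Rule — shift every letter 11 places forward in the alphabet (wrapping around).
Applying that to "yvmyhk" gives "jgxjsv".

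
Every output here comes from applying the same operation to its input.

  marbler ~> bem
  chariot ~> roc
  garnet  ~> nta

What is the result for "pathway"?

hap

Looking at the pairs, the operation is to move the first 2 characters to the end (rotate left by 2), then keep every other character starting from the second (positions 2nd, 4th, 6th, ...).
On "pathway": the first step gives "thwaypa", and the second then gives "hap".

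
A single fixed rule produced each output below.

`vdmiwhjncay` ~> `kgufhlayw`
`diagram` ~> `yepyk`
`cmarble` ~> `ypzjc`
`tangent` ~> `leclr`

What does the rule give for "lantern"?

The transformation: shift every letter 2 places backward in the alphabet (wrapping around), then delete the first 2 characters.
Working it through for "lantern": intermediate "jylrcpl", final "lrcpl".

lrcpl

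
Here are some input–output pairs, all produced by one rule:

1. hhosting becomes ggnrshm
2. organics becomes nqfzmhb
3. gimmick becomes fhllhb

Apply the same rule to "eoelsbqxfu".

dndkrapwe

Each output is the input with this applied: delete the last character, then shift every letter 1 place backward in the alphabet (wrapping around).
For "eoelsbqxfu" the result is "dndkrapwe".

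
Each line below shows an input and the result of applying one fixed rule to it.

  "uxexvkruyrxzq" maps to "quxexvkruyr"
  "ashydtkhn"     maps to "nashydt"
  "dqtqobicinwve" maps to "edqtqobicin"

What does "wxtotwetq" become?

qwxtotw

The pattern: move the last 3 characters to the front (rotate right by 3), then delete the first 2 characters.
Applying both steps to "wxtotwetq": "etqwxtotw", then "qwxtotw".
(Check on "uxexvkruyrxzq": → "xzquxexvkruyr" → "quxexvkruyr" ✓)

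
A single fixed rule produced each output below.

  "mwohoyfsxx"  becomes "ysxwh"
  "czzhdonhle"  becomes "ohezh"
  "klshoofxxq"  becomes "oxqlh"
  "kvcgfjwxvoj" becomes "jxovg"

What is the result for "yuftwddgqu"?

What's happening: keep every other character starting from the second (positions 2nd, 4th, 6th, ...), then move the last 3 characters to the front (rotate right by 3).
For "yuftwddgqu" the result is "dguut".

dguut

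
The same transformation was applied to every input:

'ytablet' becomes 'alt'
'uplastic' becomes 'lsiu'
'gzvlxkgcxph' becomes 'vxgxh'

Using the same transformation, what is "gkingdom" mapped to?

The rule is to move the first character to the end, then keep every other character starting from the second (positions 2nd, 4th, 6th, ...).
Starting from "gkingdom": after the first operation, "kingdomg"; after the second, "igog".

igog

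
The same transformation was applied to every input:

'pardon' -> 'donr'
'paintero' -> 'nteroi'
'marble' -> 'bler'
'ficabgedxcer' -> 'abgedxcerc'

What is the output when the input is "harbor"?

borr

The rule is to delete the first 2 characters, then move the first character to the end.
On "harbor": the first step gives "rbor", and the second then gives "borr".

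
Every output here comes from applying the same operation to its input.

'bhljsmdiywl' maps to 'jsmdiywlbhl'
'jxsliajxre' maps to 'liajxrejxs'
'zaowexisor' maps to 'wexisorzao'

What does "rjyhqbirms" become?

Each output is the input with this applied: move the first 3 characters to the end (rotate left by 3).
Doing the same to "rjyhqbirms": "hqbirmsrjy".

hqbirmsrjy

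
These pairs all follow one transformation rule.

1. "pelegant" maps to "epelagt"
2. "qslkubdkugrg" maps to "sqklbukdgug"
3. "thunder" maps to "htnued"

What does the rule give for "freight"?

The rule is to swap each adjacent pair of characters (1↔2, 3↔4, ...), then delete the last character.
Working it through for "freight": intermediate "rfiehgt", final "rfiehg".

rfiehg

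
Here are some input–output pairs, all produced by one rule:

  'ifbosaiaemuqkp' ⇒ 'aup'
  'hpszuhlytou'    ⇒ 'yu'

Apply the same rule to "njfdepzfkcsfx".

fs

The pattern: keep one character in every 3, starting at position 2 (positions 2nd, 5th, 8th, ...), then delete the first 2 characters.
For "njfdepzfkcsfx", step one produces "jefs"; step two turns that into "fs".
(Check on "hpszuhlytou": → "puyu" → "yu" ✓)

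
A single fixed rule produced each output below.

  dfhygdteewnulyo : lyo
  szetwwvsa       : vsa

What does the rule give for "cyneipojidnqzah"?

Each output is the input with this applied: keep only the last 3 characters.
So "cyneipojidnqzah" becomes "zah".

zah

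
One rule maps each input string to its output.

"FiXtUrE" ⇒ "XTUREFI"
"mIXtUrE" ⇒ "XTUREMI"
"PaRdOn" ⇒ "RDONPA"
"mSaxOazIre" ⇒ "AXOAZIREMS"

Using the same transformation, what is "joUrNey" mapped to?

URNEYJO

The transformation: move the first 2 characters to the end (rotate left by 2), then convert every letter to uppercase.
"joUrNey" → "UrNeyjo" → "URNEYJO".
(Check on "mSaxOazIre": → "axOazIremS" → "AXOAZIREMS" ✓)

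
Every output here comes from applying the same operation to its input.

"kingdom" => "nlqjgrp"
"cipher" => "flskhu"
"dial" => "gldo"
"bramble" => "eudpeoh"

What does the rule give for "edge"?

hgjh

In each case the input is transformed by: shift every letter 3 places forward in the alphabet (wrapping around).
Doing the same to "edge": "hgjh".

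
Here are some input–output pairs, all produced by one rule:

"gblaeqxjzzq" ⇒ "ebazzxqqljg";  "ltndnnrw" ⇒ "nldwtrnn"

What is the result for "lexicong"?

gecxonli

The rule is to sort the characters into reverse alphabetical order, then move the last 3 characters to the front (rotate right by 3).
Working it through for "lexicong": intermediate "xonligec", final "gecxonli".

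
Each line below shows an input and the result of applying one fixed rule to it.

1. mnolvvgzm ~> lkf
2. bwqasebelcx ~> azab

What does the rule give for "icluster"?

htd

What's happening: shift every letter 1 place backward in the alphabet (wrapping around), then keep one character in every 3, starting at position 1 (positions 1st, 4th, 7th, ...).
Doing the same to "icluster": "htd".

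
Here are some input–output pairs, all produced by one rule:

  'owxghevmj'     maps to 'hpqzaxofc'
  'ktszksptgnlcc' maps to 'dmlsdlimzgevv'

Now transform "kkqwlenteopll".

Each output is the input with this applied: shift every letter 7 places backward in the alphabet (wrapping around).
On "kkqwlenteopll" that produces "ddjpexgmxhiee".

ddjpexgmxhiee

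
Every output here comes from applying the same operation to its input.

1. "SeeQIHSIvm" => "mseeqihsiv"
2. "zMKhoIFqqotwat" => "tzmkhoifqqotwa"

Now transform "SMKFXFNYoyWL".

Each output is the input with this applied: move the last character to the front, then convert every letter to lowercase.
Starting from "SMKFXFNYoyWL": after the first operation, "LSMKFXFNYoyW"; after the second, "lsmkfxfnyoyw".

lsmkfxfnyoyw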